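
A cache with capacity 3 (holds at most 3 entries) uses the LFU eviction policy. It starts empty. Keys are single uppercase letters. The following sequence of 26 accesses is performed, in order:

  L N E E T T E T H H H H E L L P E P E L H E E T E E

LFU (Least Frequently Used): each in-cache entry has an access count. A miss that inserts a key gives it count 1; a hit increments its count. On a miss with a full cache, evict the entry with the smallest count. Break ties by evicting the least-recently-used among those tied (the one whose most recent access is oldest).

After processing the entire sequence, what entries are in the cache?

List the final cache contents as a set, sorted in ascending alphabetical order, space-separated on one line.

Answer: E H T

Derivation:
LFU simulation (capacity=3):
  1. access L: MISS. Cache: [L(c=1)]
  2. access N: MISS. Cache: [L(c=1) N(c=1)]
  3. access E: MISS. Cache: [L(c=1) N(c=1) E(c=1)]
  4. access E: HIT, count now 2. Cache: [L(c=1) N(c=1) E(c=2)]
  5. access T: MISS, evict L(c=1). Cache: [N(c=1) T(c=1) E(c=2)]
  6. access T: HIT, count now 2. Cache: [N(c=1) E(c=2) T(c=2)]
  7. access E: HIT, count now 3. Cache: [N(c=1) T(c=2) E(c=3)]
  8. access T: HIT, count now 3. Cache: [N(c=1) E(c=3) T(c=3)]
  9. access H: MISS, evict N(c=1). Cache: [H(c=1) E(c=3) T(c=3)]
  10. access H: HIT, count now 2. Cache: [H(c=2) E(c=3) T(c=3)]
  11. access H: HIT, count now 3. Cache: [E(c=3) T(c=3) H(c=3)]
  12. access H: HIT, count now 4. Cache: [E(c=3) T(c=3) H(c=4)]
  13. access E: HIT, count now 4. Cache: [T(c=3) H(c=4) E(c=4)]
  14. access L: MISS, evict T(c=3). Cache: [L(c=1) H(c=4) E(c=4)]
  15. access L: HIT, count now 2. Cache: [L(c=2) H(c=4) E(c=4)]
  16. access P: MISS, evict L(c=2). Cache: [P(c=1) H(c=4) E(c=4)]
  17. access E: HIT, count now 5. Cache: [P(c=1) H(c=4) E(c=5)]
  18. access P: HIT, count now 2. Cache: [P(c=2) H(c=4) E(c=5)]
  19. access E: HIT, count now 6. Cache: [P(c=2) H(c=4) E(c=6)]
  20. access L: MISS, evict P(c=2). Cache: [L(c=1) H(c=4) E(c=6)]
  21. access H: HIT, count now 5. Cache: [L(c=1) H(c=5) E(c=6)]
  22. access E: HIT, count now 7. Cache: [L(c=1) H(c=5) E(c=7)]
  23. access E: HIT, count now 8. Cache: [L(c=1) H(c=5) E(c=8)]
  24. access T: MISS, evict L(c=1). Cache: [T(c=1) H(c=5) E(c=8)]
  25. access E: HIT, count now 9. Cache: [T(c=1) H(c=5) E(c=9)]
  26. access E: HIT, count now 10. Cache: [T(c=1) H(c=5) E(c=10)]
Total: 17 hits, 9 misses, 6 evictions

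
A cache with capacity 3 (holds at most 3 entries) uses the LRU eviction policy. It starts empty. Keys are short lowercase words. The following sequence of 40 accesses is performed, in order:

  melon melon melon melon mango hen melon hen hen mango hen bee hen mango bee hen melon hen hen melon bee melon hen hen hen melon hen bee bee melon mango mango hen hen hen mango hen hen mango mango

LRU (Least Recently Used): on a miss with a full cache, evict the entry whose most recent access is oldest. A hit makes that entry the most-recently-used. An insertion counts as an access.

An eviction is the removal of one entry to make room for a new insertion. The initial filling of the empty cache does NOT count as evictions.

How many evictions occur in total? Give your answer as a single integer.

Answer: 4

Derivation:
LRU simulation (capacity=3):
  1. access melon: MISS. Cache (LRU->MRU): [melon]
  2. access melon: HIT. Cache (LRU->MRU): [melon]
  3. access melon: HIT. Cache (LRU->MRU): [melon]
  4. access melon: HIT. Cache (LRU->MRU): [melon]
  5. access mango: MISS. Cache (LRU->MRU): [melon mango]
  6. access hen: MISS. Cache (LRU->MRU): [melon mango hen]
  7. access melon: HIT. Cache (LRU->MRU): [mango hen melon]
  8. access hen: HIT. Cache (LRU->MRU): [mango melon hen]
  9. access hen: HIT. Cache (LRU->MRU): [mango melon hen]
  10. access mango: HIT. Cache (LRU->MRU): [melon hen mango]
  11. access hen: HIT. Cache (LRU->MRU): [melon mango hen]
  12. access bee: MISS, evict melon. Cache (LRU->MRU): [mango hen bee]
  13. access hen: HIT. Cache (LRU->MRU): [mango bee hen]
  14. access mango: HIT. Cache (LRU->MRU): [bee hen mango]
  15. access bee: HIT. Cache (LRU->MRU): [hen mango bee]
  16. access hen: HIT. Cache (LRU->MRU): [mango bee hen]
  17. access melon: MISS, evict mango. Cache (LRU->MRU): [bee hen melon]
  18. access hen: HIT. Cache (LRU->MRU): [bee melon hen]
  19. access hen: HIT. Cache (LRU->MRU): [bee melon hen]
  20. access melon: HIT. Cache (LRU->MRU): [bee hen melon]
  21. access bee: HIT. Cache (LRU->MRU): [hen melon bee]
  22. access melon: HIT. Cache (LRU->MRU): [hen bee melon]
  23. access hen: HIT. Cache (LRU->MRU): [bee melon hen]
  24. access hen: HIT. Cache (LRU->MRU): [bee melon hen]
  25. access hen: HIT. Cache (LRU->MRU): [bee melon hen]
  26. access melon: HIT. Cache (LRU->MRU): [bee hen melon]
  27. access hen: HIT. Cache (LRU->MRU): [bee melon hen]
  28. access bee: HIT. Cache (LRU->MRU): [melon hen bee]
  29. access bee: HIT. Cache (LRU->MRU): [melon hen bee]
  30. access melon: HIT. Cache (LRU->MRU): [hen bee melon]
  31. access mango: MISS, evict hen. Cache (LRU->MRU): [bee melon mango]
  32. access mango: HIT. Cache (LRU->MRU): [bee melon mango]
  33. access hen: MISS, evict bee. Cache (LRU->MRU): [melon mango hen]
  34. access hen: HIT. Cache (LRU->MRU): [melon mango hen]
  35. access hen: HIT. Cache (LRU->MRU): [melon mango hen]
  36. access mango: HIT. Cache (LRU->MRU): [melon hen mango]
  37. access hen: HIT. Cache (LRU->MRU): [melon mango hen]
  38. access hen: HIT. Cache (LRU->MRU): [melon mango hen]
  39. access mango: HIT. Cache (LRU->MRU): [melon hen mango]
  40. access mango: HIT. Cache (LRU->MRU): [melon hen mango]
Total: 33 hits, 7 misses, 4 evictions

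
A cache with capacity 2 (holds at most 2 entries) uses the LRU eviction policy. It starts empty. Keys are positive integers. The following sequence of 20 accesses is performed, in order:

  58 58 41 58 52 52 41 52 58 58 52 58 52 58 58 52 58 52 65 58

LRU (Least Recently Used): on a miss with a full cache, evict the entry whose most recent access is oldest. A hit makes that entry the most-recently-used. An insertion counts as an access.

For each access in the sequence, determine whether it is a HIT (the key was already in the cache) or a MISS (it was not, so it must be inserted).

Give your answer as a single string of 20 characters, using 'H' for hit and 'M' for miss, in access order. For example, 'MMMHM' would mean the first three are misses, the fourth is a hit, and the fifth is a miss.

LRU simulation (capacity=2):
  1. access 58: MISS. Cache (LRU->MRU): [58]
  2. access 58: HIT. Cache (LRU->MRU): [58]
  3. access 41: MISS. Cache (LRU->MRU): [58 41]
  4. access 58: HIT. Cache (LRU->MRU): [41 58]
  5. access 52: MISS, evict 41. Cache (LRU->MRU): [58 52]
  6. access 52: HIT. Cache (LRU->MRU): [58 52]
  7. access 41: MISS, evict 58. Cache (LRU->MRU): [52 41]
  8. access 52: HIT. Cache (LRU->MRU): [41 52]
  9. access 58: MISS, evict 41. Cache (LRU->MRU): [52 58]
  10. access 58: HIT. Cache (LRU->MRU): [52 58]
  11. access 52: HIT. Cache (LRU->MRU): [58 52]
  12. access 58: HIT. Cache (LRU->MRU): [52 58]
  13. access 52: HIT. Cache (LRU->MRU): [58 52]
  14. access 58: HIT. Cache (LRU->MRU): [52 58]
  15. access 58: HIT. Cache (LRU->MRU): [52 58]
  16. access 52: HIT. Cache (LRU->MRU): [58 52]
  17. access 58: HIT. Cache (LRU->MRU): [52 58]
  18. access 52: HIT. Cache (LRU->MRU): [58 52]
  19. access 65: MISS, evict 58. Cache (LRU->MRU): [52 65]
  20. access 58: MISS, evict 52. Cache (LRU->MRU): [65 58]
Total: 13 hits, 7 misses, 5 evictions

Answer: MHMHMHMHMHHHHHHHHHMM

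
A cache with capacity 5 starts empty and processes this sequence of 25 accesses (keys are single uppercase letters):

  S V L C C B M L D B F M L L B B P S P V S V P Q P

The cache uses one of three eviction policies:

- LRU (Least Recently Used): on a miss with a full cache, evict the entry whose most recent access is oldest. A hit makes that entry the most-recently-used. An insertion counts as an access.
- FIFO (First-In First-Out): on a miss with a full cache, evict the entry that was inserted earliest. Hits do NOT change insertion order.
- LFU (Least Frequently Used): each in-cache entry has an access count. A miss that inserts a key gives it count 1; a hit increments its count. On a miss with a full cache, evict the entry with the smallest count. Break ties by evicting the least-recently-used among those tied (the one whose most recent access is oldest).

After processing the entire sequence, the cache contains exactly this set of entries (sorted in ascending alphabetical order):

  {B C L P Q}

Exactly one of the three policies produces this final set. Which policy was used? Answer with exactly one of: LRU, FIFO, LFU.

Answer: LFU

Derivation:
Simulating under each policy and comparing final sets:
  LRU: final set = {B P Q S V} -> differs
  FIFO: final set = {L P Q S V} -> differs
  LFU: final set = {B C L P Q} -> MATCHES target
Only LFU produces the target set.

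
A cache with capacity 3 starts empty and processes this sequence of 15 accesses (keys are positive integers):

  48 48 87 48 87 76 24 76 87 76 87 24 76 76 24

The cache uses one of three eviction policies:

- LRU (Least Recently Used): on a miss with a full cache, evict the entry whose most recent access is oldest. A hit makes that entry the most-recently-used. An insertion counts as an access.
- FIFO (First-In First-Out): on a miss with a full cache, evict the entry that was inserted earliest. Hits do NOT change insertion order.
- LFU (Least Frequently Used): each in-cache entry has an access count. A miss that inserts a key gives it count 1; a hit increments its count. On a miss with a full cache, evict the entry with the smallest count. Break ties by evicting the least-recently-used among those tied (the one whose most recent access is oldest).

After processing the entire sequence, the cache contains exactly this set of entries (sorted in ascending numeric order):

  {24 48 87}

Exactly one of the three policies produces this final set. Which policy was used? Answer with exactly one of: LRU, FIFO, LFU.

Simulating under each policy and comparing final sets:
  LRU: final set = {24 76 87} -> differs
  FIFO: final set = {24 76 87} -> differs
  LFU: final set = {24 48 87} -> MATCHES target
Only LFU produces the target set.

Answer: LFU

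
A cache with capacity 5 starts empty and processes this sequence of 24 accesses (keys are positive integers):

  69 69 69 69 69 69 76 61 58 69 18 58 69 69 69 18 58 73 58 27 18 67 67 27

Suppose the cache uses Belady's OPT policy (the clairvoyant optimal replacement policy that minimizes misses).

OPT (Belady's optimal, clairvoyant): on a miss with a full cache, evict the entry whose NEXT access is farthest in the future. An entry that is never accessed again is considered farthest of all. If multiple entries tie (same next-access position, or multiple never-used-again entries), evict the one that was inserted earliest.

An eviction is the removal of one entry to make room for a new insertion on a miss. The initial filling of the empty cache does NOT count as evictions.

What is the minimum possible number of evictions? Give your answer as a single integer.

OPT (Belady) simulation (capacity=5):
  1. access 69: MISS. Cache: [69]
  2. access 69: HIT. Next use of 69: step 3. Cache: [69]
  3. access 69: HIT. Next use of 69: step 4. Cache: [69]
  4. access 69: HIT. Next use of 69: step 5. Cache: [69]
  5. access 69: HIT. Next use of 69: step 6. Cache: [69]
  6. access 69: HIT. Next use of 69: step 10. Cache: [69]
  7. access 76: MISS. Cache: [69 76]
  8. access 61: MISS. Cache: [69 76 61]
  9. access 58: MISS. Cache: [69 76 61 58]
  10. access 69: HIT. Next use of 69: step 13. Cache: [69 76 61 58]
  11. access 18: MISS. Cache: [69 76 61 58 18]
  12. access 58: HIT. Next use of 58: step 17. Cache: [69 76 61 58 18]
  13. access 69: HIT. Next use of 69: step 14. Cache: [69 76 61 58 18]
  14. access 69: HIT. Next use of 69: step 15. Cache: [69 76 61 58 18]
  15. access 69: HIT. Next use of 69: never. Cache: [69 76 61 58 18]
  16. access 18: HIT. Next use of 18: step 21. Cache: [69 76 61 58 18]
  17. access 58: HIT. Next use of 58: step 19. Cache: [69 76 61 58 18]
  18. access 73: MISS, evict 69 (next use: never). Cache: [76 61 58 18 73]
  19. access 58: HIT. Next use of 58: never. Cache: [76 61 58 18 73]
  20. access 27: MISS, evict 76 (next use: never). Cache: [61 58 18 73 27]
  21. access 18: HIT. Next use of 18: never. Cache: [61 58 18 73 27]
  22. access 67: MISS, evict 61 (next use: never). Cache: [58 18 73 27 67]
  23. access 67: HIT. Next use of 67: never. Cache: [58 18 73 27 67]
  24. access 27: HIT. Next use of 27: never. Cache: [58 18 73 27 67]
Total: 16 hits, 8 misses, 3 evictions

Answer: 3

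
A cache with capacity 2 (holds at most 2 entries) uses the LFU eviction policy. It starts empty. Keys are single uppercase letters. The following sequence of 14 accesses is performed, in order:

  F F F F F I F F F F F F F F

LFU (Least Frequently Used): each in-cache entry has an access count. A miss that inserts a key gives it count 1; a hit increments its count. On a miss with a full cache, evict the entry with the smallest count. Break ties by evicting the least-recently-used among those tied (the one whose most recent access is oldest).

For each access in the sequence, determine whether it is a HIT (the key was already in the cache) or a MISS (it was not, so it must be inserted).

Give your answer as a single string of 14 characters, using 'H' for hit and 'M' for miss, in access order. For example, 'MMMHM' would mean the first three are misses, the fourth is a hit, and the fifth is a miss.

Answer: MHHHHMHHHHHHHH

Derivation:
LFU simulation (capacity=2):
  1. access F: MISS. Cache: [F(c=1)]
  2. access F: HIT, count now 2. Cache: [F(c=2)]
  3. access F: HIT, count now 3. Cache: [F(c=3)]
  4. access F: HIT, count now 4. Cache: [F(c=4)]
  5. access F: HIT, count now 5. Cache: [F(c=5)]
  6. access I: MISS. Cache: [I(c=1) F(c=5)]
  7. access F: HIT, count now 6. Cache: [I(c=1) F(c=6)]
  8. access F: HIT, count now 7. Cache: [I(c=1) F(c=7)]
  9. access F: HIT, count now 8. Cache: [I(c=1) F(c=8)]
  10. access F: HIT, count now 9. Cache: [I(c=1) F(c=9)]
  11. access F: HIT, count now 10. Cache: [I(c=1) F(c=10)]
  12. access F: HIT, count now 11. Cache: [I(c=1) F(c=11)]
  13. access F: HIT, count now 12. Cache: [I(c=1) F(c=12)]
  14. access F: HIT, count now 13. Cache: [I(c=1) F(c=13)]
Total: 12 hits, 2 misses, 0 evictions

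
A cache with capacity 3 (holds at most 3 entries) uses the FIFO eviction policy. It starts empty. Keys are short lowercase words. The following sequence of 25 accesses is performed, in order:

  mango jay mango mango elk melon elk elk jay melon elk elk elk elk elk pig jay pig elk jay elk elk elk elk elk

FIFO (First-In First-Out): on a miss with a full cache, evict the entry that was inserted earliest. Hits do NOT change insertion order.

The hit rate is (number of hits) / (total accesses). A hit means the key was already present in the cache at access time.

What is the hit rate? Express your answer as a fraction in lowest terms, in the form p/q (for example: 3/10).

Answer: 18/25

Derivation:
FIFO simulation (capacity=3):
  1. access mango: MISS. Cache (old->new): [mango]
  2. access jay: MISS. Cache (old->new): [mango jay]
  3. access mango: HIT. Cache (old->new): [mango jay]
  4. access mango: HIT. Cache (old->new): [mango jay]
  5. access elk: MISS. Cache (old->new): [mango jay elk]
  6. access melon: MISS, evict mango. Cache (old->new): [jay elk melon]
  7. access elk: HIT. Cache (old->new): [jay elk melon]
  8. access elk: HIT. Cache (old->new): [jay elk melon]
  9. access jay: HIT. Cache (old->new): [jay elk melon]
  10. access melon: HIT. Cache (old->new): [jay elk melon]
  11. access elk: HIT. Cache (old->new): [jay elk melon]
  12. access elk: HIT. Cache (old->new): [jay elk melon]
  13. access elk: HIT. Cache (old->new): [jay elk melon]
  14. access elk: HIT. Cache (old->new): [jay elk melon]
  15. access elk: HIT. Cache (old->new): [jay elk melon]
  16. access pig: MISS, evict jay. Cache (old->new): [elk melon pig]
  17. access jay: MISS, evict elk. Cache (old->new): [melon pig jay]
  18. access pig: HIT. Cache (old->new): [melon pig jay]
  19. access elk: MISS, evict melon. Cache (old->new): [pig jay elk]
  20. access jay: HIT. Cache (old->new): [pig jay elk]
  21. access elk: HIT. Cache (old->new): [pig jay elk]
  22. access elk: HIT. Cache (old->new): [pig jay elk]
  23. access elk: HIT. Cache (old->new): [pig jay elk]
  24. access elk: HIT. Cache (old->new): [pig jay elk]
  25. access elk: HIT. Cache (old->new): [pig jay elk]
Total: 18 hits, 7 misses, 4 evictions

Hit rate = 18/25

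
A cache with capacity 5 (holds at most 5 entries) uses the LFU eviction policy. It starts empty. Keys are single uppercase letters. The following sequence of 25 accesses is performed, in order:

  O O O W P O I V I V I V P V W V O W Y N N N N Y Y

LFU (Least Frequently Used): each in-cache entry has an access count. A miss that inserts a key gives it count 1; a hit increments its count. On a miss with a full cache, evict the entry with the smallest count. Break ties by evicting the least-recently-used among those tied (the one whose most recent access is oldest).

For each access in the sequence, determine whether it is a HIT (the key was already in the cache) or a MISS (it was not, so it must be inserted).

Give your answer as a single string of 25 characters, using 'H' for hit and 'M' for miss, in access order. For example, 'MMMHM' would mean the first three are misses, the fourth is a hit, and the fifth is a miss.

Answer: MHHMMHMMHHHHHHHHHHMMHHHMH

Derivation:
LFU simulation (capacity=5):
  1. access O: MISS. Cache: [O(c=1)]
  2. access O: HIT, count now 2. Cache: [O(c=2)]
  3. access O: HIT, count now 3. Cache: [O(c=3)]
  4. access W: MISS. Cache: [W(c=1) O(c=3)]
  5. access P: MISS. Cache: [W(c=1) P(c=1) O(c=3)]
  6. access O: HIT, count now 4. Cache: [W(c=1) P(c=1) O(c=4)]
  7. access I: MISS. Cache: [W(c=1) P(c=1) I(c=1) O(c=4)]
  8. access V: MISS. Cache: [W(c=1) P(c=1) I(c=1) V(c=1) O(c=4)]
  9. access I: HIT, count now 2. Cache: [W(c=1) P(c=1) V(c=1) I(c=2) O(c=4)]
  10. access V: HIT, count now 2. Cache: [W(c=1) P(c=1) I(c=2) V(c=2) O(c=4)]
  11. access I: HIT, count now 3. Cache: [W(c=1) P(c=1) V(c=2) I(c=3) O(c=4)]
  12. access V: HIT, count now 3. Cache: [W(c=1) P(c=1) I(c=3) V(c=3) O(c=4)]
  13. access P: HIT, count now 2. Cache: [W(c=1) P(c=2) I(c=3) V(c=3) O(c=4)]
  14. access V: HIT, count now 4. Cache: [W(c=1) P(c=2) I(c=3) O(c=4) V(c=4)]
  15. access W: HIT, count now 2. Cache: [P(c=2) W(c=2) I(c=3) O(c=4) V(c=4)]
  16. access V: HIT, count now 5. Cache: [P(c=2) W(c=2) I(c=3) O(c=4) V(c=5)]
  17. access O: HIT, count now 5. Cache: [P(c=2) W(c=2) I(c=3) V(c=5) O(c=5)]
  18. access W: HIT, count now 3. Cache: [P(c=2) I(c=3) W(c=3) V(c=5) O(c=5)]
  19. access Y: MISS, evict P(c=2). Cache: [Y(c=1) I(c=3) W(c=3) V(c=5) O(c=5)]
  20. access N: MISS, evict Y(c=1). Cache: [N(c=1) I(c=3) W(c=3) V(c=5) O(c=5)]
  21. access N: HIT, count now 2. Cache: [N(c=2) I(c=3) W(c=3) V(c=5) O(c=5)]
  22. access N: HIT, count now 3. Cache: [I(c=3) W(c=3) N(c=3) V(c=5) O(c=5)]
  23. access N: HIT, count now 4. Cache: [I(c=3) W(c=3) N(c=4) V(c=5) O(c=5)]
  24. access Y: MISS, evict I(c=3). Cache: [Y(c=1) W(c=3) N(c=4) V(c=5) O(c=5)]
  25. access Y: HIT, count now 2. Cache: [Y(c=2) W(c=3) N(c=4) V(c=5) O(c=5)]
Total: 17 hits, 8 misses, 3 evictions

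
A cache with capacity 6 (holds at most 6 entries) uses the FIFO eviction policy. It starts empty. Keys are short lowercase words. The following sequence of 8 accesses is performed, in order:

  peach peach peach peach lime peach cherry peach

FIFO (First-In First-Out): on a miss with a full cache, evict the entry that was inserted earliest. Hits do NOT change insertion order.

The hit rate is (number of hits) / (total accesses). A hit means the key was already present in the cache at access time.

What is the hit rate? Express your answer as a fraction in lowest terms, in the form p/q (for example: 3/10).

Answer: 5/8

Derivation:
FIFO simulation (capacity=6):
  1. access peach: MISS. Cache (old->new): [peach]
  2. access peach: HIT. Cache (old->new): [peach]
  3. access peach: HIT. Cache (old->new): [peach]
  4. access peach: HIT. Cache (old->new): [peach]
  5. access lime: MISS. Cache (old->new): [peach lime]
  6. access peach: HIT. Cache (old->new): [peach lime]
  7. access cherry: MISS. Cache (old->new): [peach lime cherry]
  8. access peach: HIT. Cache (old->new): [peach lime cherry]
Total: 5 hits, 3 misses, 0 evictions

Hit rate = 5/8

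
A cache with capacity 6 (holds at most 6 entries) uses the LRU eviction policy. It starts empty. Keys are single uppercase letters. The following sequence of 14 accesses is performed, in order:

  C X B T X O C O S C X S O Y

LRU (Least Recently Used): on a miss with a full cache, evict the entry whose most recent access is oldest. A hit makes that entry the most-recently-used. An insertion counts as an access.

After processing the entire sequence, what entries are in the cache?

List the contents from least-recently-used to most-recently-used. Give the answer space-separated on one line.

LRU simulation (capacity=6):
  1. access C: MISS. Cache (LRU->MRU): [C]
  2. access X: MISS. Cache (LRU->MRU): [C X]
  3. access B: MISS. Cache (LRU->MRU): [C X B]
  4. access T: MISS. Cache (LRU->MRU): [C X B T]
  5. access X: HIT. Cache (LRU->MRU): [C B T X]
  6. access O: MISS. Cache (LRU->MRU): [C B T X O]
  7. access C: HIT. Cache (LRU->MRU): [B T X O C]
  8. access O: HIT. Cache (LRU->MRU): [B T X C O]
  9. access S: MISS. Cache (LRU->MRU): [B T X C O S]
  10. access C: HIT. Cache (LRU->MRU): [B T X O S C]
  11. access X: HIT. Cache (LRU->MRU): [B T O S C X]
  12. access S: HIT. Cache (LRU->MRU): [B T O C X S]
  13. access O: HIT. Cache (LRU->MRU): [B T C X S O]
  14. access Y: MISS, evict B. Cache (LRU->MRU): [T C X S O Y]
Total: 7 hits, 7 misses, 1 evictions

Answer: T C X S O Y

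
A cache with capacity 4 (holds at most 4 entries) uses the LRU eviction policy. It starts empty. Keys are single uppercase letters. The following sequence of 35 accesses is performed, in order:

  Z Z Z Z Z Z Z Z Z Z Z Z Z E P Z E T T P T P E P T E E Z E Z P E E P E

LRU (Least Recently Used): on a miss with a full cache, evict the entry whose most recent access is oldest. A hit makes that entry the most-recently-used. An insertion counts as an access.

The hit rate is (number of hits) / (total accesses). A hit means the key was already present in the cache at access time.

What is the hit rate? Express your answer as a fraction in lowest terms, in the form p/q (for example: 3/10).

LRU simulation (capacity=4):
  1. access Z: MISS. Cache (LRU->MRU): [Z]
  2. access Z: HIT. Cache (LRU->MRU): [Z]
  3. access Z: HIT. Cache (LRU->MRU): [Z]
  4. access Z: HIT. Cache (LRU->MRU): [Z]
  5. access Z: HIT. Cache (LRU->MRU): [Z]
  6. access Z: HIT. Cache (LRU->MRU): [Z]
  7. access Z: HIT. Cache (LRU->MRU): [Z]
  8. access Z: HIT. Cache (LRU->MRU): [Z]
  9. access Z: HIT. Cache (LRU->MRU): [Z]
  10. access Z: HIT. Cache (LRU->MRU): [Z]
  11. access Z: HIT. Cache (LRU->MRU): [Z]
  12. access Z: HIT. Cache (LRU->MRU): [Z]
  13. access Z: HIT. Cache (LRU->MRU): [Z]
  14. access E: MISS. Cache (LRU->MRU): [Z E]
  15. access P: MISS. Cache (LRU->MRU): [Z E P]
  16. access Z: HIT. Cache (LRU->MRU): [E P Z]
  17. access E: HIT. Cache (LRU->MRU): [P Z E]
  18. access T: MISS. Cache (LRU->MRU): [P Z E T]
  19. access T: HIT. Cache (LRU->MRU): [P Z E T]
  20. access P: HIT. Cache (LRU->MRU): [Z E T P]
  21. access T: HIT. Cache (LRU->MRU): [Z E P T]
  22. access P: HIT. Cache (LRU->MRU): [Z E T P]
  23. access E: HIT. Cache (LRU->MRU): [Z T P E]
  24. access P: HIT. Cache (LRU->MRU): [Z T E P]
  25. access T: HIT. Cache (LRU->MRU): [Z E P T]
  26. access E: HIT. Cache (LRU->MRU): [Z P T E]
  27. access E: HIT. Cache (LRU->MRU): [Z P T E]
  28. access Z: HIT. Cache (LRU->MRU): [P T E Z]
  29. access E: HIT. Cache (LRU->MRU): [P T Z E]
  30. access Z: HIT. Cache (LRU->MRU): [P T E Z]
  31. access P: HIT. Cache (LRU->MRU): [T E Z P]
  32. access E: HIT. Cache (LRU->MRU): [T Z P E]
  33. access E: HIT. Cache (LRU->MRU): [T Z P E]
  34. access P: HIT. Cache (LRU->MRU): [T Z E P]
  35. access E: HIT. Cache (LRU->MRU): [T Z P E]
Total: 31 hits, 4 misses, 0 evictions

Hit rate = 31/35

Answer: 31/35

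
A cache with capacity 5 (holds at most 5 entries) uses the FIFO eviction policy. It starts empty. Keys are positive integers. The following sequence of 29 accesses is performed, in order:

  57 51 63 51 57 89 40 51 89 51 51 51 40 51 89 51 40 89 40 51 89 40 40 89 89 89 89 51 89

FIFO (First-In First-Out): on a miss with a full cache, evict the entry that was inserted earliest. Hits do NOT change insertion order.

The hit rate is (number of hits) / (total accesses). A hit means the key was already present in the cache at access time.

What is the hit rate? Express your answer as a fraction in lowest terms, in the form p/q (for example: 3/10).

FIFO simulation (capacity=5):
  1. access 57: MISS. Cache (old->new): [57]
  2. access 51: MISS. Cache (old->new): [57 51]
  3. access 63: MISS. Cache (old->new): [57 51 63]
  4. access 51: HIT. Cache (old->new): [57 51 63]
  5. access 57: HIT. Cache (old->new): [57 51 63]
  6. access 89: MISS. Cache (old->new): [57 51 63 89]
  7. access 40: MISS. Cache (old->new): [57 51 63 89 40]
  8. access 51: HIT. Cache (old->new): [57 51 63 89 40]
  9. access 89: HIT. Cache (old->new): [57 51 63 89 40]
  10. access 51: HIT. Cache (old->new): [57 51 63 89 40]
  11. access 51: HIT. Cache (old->new): [57 51 63 89 40]
  12. access 51: HIT. Cache (old->new): [57 51 63 89 40]
  13. access 40: HIT. Cache (old->new): [57 51 63 89 40]
  14. access 51: HIT. Cache (old->new): [57 51 63 89 40]
  15. access 89: HIT. Cache (old->new): [57 51 63 89 40]
  16. access 51: HIT. Cache (old->new): [57 51 63 89 40]
  17. access 40: HIT. Cache (old->new): [57 51 63 89 40]
  18. access 89: HIT. Cache (old->new): [57 51 63 89 40]
  19. access 40: HIT. Cache (old->new): [57 51 63 89 40]
  20. access 51: HIT. Cache (old->new): [57 51 63 89 40]
  21. access 89: HIT. Cache (old->new): [57 51 63 89 40]
  22. access 40: HIT. Cache (old->new): [57 51 63 89 40]
  23. access 40: HIT. Cache (old->new): [57 51 63 89 40]
  24. access 89: HIT. Cache (old->new): [57 51 63 89 40]
  25. access 89: HIT. Cache (old->new): [57 51 63 89 40]
  26. access 89: HIT. Cache (old->new): [57 51 63 89 40]
  27. access 89: HIT. Cache (old->new): [57 51 63 89 40]
  28. access 51: HIT. Cache (old->new): [57 51 63 89 40]
  29. access 89: HIT. Cache (old->new): [57 51 63 89 40]
Total: 24 hits, 5 misses, 0 evictions

Hit rate = 24/29

Answer: 24/29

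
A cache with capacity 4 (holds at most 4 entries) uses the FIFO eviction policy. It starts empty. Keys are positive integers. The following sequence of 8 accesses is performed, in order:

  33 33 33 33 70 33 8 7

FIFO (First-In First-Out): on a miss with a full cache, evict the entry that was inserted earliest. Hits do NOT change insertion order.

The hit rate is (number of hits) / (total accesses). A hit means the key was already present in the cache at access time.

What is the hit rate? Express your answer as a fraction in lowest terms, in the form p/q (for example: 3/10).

Answer: 1/2

Derivation:
FIFO simulation (capacity=4):
  1. access 33: MISS. Cache (old->new): [33]
  2. access 33: HIT. Cache (old->new): [33]
  3. access 33: HIT. Cache (old->new): [33]
  4. access 33: HIT. Cache (old->new): [33]
  5. access 70: MISS. Cache (old->new): [33 70]
  6. access 33: HIT. Cache (old->new): [33 70]
  7. access 8: MISS. Cache (old->new): [33 70 8]
  8. access 7: MISS. Cache (old->new): [33 70 8 7]
Total: 4 hits, 4 misses, 0 evictions

Hit rate = 4/8 = 1/2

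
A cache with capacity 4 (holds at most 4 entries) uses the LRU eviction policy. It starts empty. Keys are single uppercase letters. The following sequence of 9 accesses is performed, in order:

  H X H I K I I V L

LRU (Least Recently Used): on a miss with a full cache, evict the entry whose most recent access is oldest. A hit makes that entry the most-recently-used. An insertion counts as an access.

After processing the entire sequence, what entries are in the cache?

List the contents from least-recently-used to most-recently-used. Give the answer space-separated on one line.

LRU simulation (capacity=4):
  1. access H: MISS. Cache (LRU->MRU): [H]
  2. access X: MISS. Cache (LRU->MRU): [H X]
  3. access H: HIT. Cache (LRU->MRU): [X H]
  4. access I: MISS. Cache (LRU->MRU): [X H I]
  5. access K: MISS. Cache (LRU->MRU): [X H I K]
  6. access I: HIT. Cache (LRU->MRU): [X H K I]
  7. access I: HIT. Cache (LRU->MRU): [X H K I]
  8. access V: MISS, evict X. Cache (LRU->MRU): [H K I V]
  9. access L: MISS, evict H. Cache (LRU->MRU): [K I V L]
Total: 3 hits, 6 misses, 2 evictions

Answer: K I V L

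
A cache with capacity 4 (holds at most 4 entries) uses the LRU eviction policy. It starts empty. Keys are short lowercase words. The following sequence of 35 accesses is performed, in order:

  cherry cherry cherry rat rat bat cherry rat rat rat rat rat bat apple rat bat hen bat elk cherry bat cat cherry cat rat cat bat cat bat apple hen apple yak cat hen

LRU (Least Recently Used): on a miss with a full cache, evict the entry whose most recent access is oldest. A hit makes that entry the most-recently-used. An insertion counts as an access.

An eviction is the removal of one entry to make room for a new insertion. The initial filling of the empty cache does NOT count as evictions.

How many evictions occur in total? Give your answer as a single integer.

Answer: 9

Derivation:
LRU simulation (capacity=4):
  1. access cherry: MISS. Cache (LRU->MRU): [cherry]
  2. access cherry: HIT. Cache (LRU->MRU): [cherry]
  3. access cherry: HIT. Cache (LRU->MRU): [cherry]
  4. access rat: MISS. Cache (LRU->MRU): [cherry rat]
  5. access rat: HIT. Cache (LRU->MRU): [cherry rat]
  6. access bat: MISS. Cache (LRU->MRU): [cherry rat bat]
  7. access cherry: HIT. Cache (LRU->MRU): [rat bat cherry]
  8. access rat: HIT. Cache (LRU->MRU): [bat cherry rat]
  9. access rat: HIT. Cache (LRU->MRU): [bat cherry rat]
  10. access rat: HIT. Cache (LRU->MRU): [bat cherry rat]
  11. access rat: HIT. Cache (LRU->MRU): [bat cherry rat]
  12. access rat: HIT. Cache (LRU->MRU): [bat cherry rat]
  13. access bat: HIT. Cache (LRU->MRU): [cherry rat bat]
  14. access apple: MISS. Cache (LRU->MRU): [cherry rat bat apple]
  15. access rat: HIT. Cache (LRU->MRU): [cherry bat apple rat]
  16. access bat: HIT. Cache (LRU->MRU): [cherry apple rat bat]
  17. access hen: MISS, evict cherry. Cache (LRU->MRU): [apple rat bat hen]
  18. access bat: HIT. Cache (LRU->MRU): [apple rat hen bat]
  19. access elk: MISS, evict apple. Cache (LRU->MRU): [rat hen bat elk]
  20. access cherry: MISS, evict rat. Cache (LRU->MRU): [hen bat elk cherry]
  21. access bat: HIT. Cache (LRU->MRU): [hen elk cherry bat]
  22. access cat: MISS, evict hen. Cache (LRU->MRU): [elk cherry bat cat]
  23. access cherry: HIT. Cache (LRU->MRU): [elk bat cat cherry]
  24. access cat: HIT. Cache (LRU->MRU): [elk bat cherry cat]
  25. access rat: MISS, evict elk. Cache (LRU->MRU): [bat cherry cat rat]
  26. access cat: HIT. Cache (LRU->MRU): [bat cherry rat cat]
  27. access bat: HIT. Cache (LRU->MRU): [cherry rat cat bat]
  28. access cat: HIT. Cache (LRU->MRU): [cherry rat bat cat]
  29. access bat: HIT. Cache (LRU->MRU): [cherry rat cat bat]
  30. access apple: MISS, evict cherry. Cache (LRU->MRU): [rat cat bat apple]
  31. access hen: MISS, evict rat. Cache (LRU->MRU): [cat bat apple hen]
  32. access apple: HIT. Cache (LRU->MRU): [cat bat hen apple]
  33. access yak: MISS, evict cat. Cache (LRU->MRU): [bat hen apple yak]
  34. access cat: MISS, evict bat. Cache (LRU->MRU): [hen apple yak cat]
  35. access hen: HIT. Cache (LRU->MRU): [apple yak cat hen]
Total: 22 hits, 13 misses, 9 evictions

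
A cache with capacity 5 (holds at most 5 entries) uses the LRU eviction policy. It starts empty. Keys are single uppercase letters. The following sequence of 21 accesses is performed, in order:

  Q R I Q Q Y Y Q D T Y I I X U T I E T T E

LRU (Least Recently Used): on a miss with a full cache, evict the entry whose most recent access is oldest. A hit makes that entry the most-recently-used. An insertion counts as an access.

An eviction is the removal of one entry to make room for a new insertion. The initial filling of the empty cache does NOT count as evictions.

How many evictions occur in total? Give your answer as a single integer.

LRU simulation (capacity=5):
  1. access Q: MISS. Cache (LRU->MRU): [Q]
  2. access R: MISS. Cache (LRU->MRU): [Q R]
  3. access I: MISS. Cache (LRU->MRU): [Q R I]
  4. access Q: HIT. Cache (LRU->MRU): [R I Q]
  5. access Q: HIT. Cache (LRU->MRU): [R I Q]
  6. access Y: MISS. Cache (LRU->MRU): [R I Q Y]
  7. access Y: HIT. Cache (LRU->MRU): [R I Q Y]
  8. access Q: HIT. Cache (LRU->MRU): [R I Y Q]
  9. access D: MISS. Cache (LRU->MRU): [R I Y Q D]
  10. access T: MISS, evict R. Cache (LRU->MRU): [I Y Q D T]
  11. access Y: HIT. Cache (LRU->MRU): [I Q D T Y]
  12. access I: HIT. Cache (LRU->MRU): [Q D T Y I]
  13. access I: HIT. Cache (LRU->MRU): [Q D T Y I]
  14. access X: MISS, evict Q. Cache (LRU->MRU): [D T Y I X]
  15. access U: MISS, evict D. Cache (LRU->MRU): [T Y I X U]
  16. access T: HIT. Cache (LRU->MRU): [Y I X U T]
  17. access I: HIT. Cache (LRU->MRU): [Y X U T I]
  18. access E: MISS, evict Y. Cache (LRU->MRU): [X U T I E]
  19. access T: HIT. Cache (LRU->MRU): [X U I E T]
  20. access T: HIT. Cache (LRU->MRU): [X U I E T]
  21. access E: HIT. Cache (LRU->MRU): [X U I T E]
Total: 12 hits, 9 misses, 4 evictions

Answer: 4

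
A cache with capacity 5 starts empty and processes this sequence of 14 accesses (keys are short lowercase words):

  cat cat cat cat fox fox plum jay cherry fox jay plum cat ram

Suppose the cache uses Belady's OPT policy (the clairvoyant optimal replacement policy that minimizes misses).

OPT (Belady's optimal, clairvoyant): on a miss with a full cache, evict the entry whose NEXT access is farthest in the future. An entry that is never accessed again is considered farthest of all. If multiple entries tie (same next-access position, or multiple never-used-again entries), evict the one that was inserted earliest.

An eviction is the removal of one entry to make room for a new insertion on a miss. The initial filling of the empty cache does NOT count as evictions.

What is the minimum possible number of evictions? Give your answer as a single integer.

OPT (Belady) simulation (capacity=5):
  1. access cat: MISS. Cache: [cat]
  2. access cat: HIT. Next use of cat: step 3. Cache: [cat]
  3. access cat: HIT. Next use of cat: step 4. Cache: [cat]
  4. access cat: HIT. Next use of cat: step 13. Cache: [cat]
  5. access fox: MISS. Cache: [cat fox]
  6. access fox: HIT. Next use of fox: step 10. Cache: [cat fox]
  7. access plum: MISS. Cache: [cat fox plum]
  8. access jay: MISS. Cache: [cat fox plum jay]
  9. access cherry: MISS. Cache: [cat fox plum jay cherry]
  10. access fox: HIT. Next use of fox: never. Cache: [cat fox plum jay cherry]
  11. access jay: HIT. Next use of jay: never. Cache: [cat fox plum jay cherry]
  12. access plum: HIT. Next use of plum: never. Cache: [cat fox plum jay cherry]
  13. access cat: HIT. Next use of cat: never. Cache: [cat fox plum jay cherry]
  14. access ram: MISS, evict cat (next use: never). Cache: [fox plum jay cherry ram]
Total: 8 hits, 6 misses, 1 evictions

Answer: 1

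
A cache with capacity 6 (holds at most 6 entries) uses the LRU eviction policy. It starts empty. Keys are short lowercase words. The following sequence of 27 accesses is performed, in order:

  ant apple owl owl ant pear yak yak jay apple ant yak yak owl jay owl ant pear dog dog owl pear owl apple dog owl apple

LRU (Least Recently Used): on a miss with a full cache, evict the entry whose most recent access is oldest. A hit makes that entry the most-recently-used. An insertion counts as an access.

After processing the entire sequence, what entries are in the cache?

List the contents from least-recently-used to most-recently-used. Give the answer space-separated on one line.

Answer: jay ant pear dog owl apple

Derivation:
LRU simulation (capacity=6):
  1. access ant: MISS. Cache (LRU->MRU): [ant]
  2. access apple: MISS. Cache (LRU->MRU): [ant apple]
  3. access owl: MISS. Cache (LRU->MRU): [ant apple owl]
  4. access owl: HIT. Cache (LRU->MRU): [ant apple owl]
  5. access ant: HIT. Cache (LRU->MRU): [apple owl ant]
  6. access pear: MISS. Cache (LRU->MRU): [apple owl ant pear]
  7. access yak: MISS. Cache (LRU->MRU): [apple owl ant pear yak]
  8. access yak: HIT. Cache (LRU->MRU): [apple owl ant pear yak]
  9. access jay: MISS. Cache (LRU->MRU): [apple owl ant pear yak jay]
  10. access apple: HIT. Cache (LRU->MRU): [owl ant pear yak jay apple]
  11. access ant: HIT. Cache (LRU->MRU): [owl pear yak jay apple ant]
  12. access yak: HIT. Cache (LRU->MRU): [owl pear jay apple ant yak]
  13. access yak: HIT. Cache (LRU->MRU): [owl pear jay apple ant yak]
  14. access owl: HIT. Cache (LRU->MRU): [pear jay apple ant yak owl]
  15. access jay: HIT. Cache (LRU->MRU): [pear apple ant yak owl jay]
  16. access owl: HIT. Cache (LRU->MRU): [pear apple ant yak jay owl]
  17. access ant: HIT. Cache (LRU->MRU): [pear apple yak jay owl ant]
  18. access pear: HIT. Cache (LRU->MRU): [apple yak jay owl ant pear]
  19. access dog: MISS, evict apple. Cache (LRU->MRU): [yak jay owl ant pear dog]
  20. access dog: HIT. Cache (LRU->MRU): [yak jay owl ant pear dog]
  21. access owl: HIT. Cache (LRU->MRU): [yak jay ant pear dog owl]
  22. access pear: HIT. Cache (LRU->MRU): [yak jay ant dog owl pear]
  23. access owl: HIT. Cache (LRU->MRU): [yak jay ant dog pear owl]
  24. access apple: MISS, evict yak. Cache (LRU->MRU): [jay ant dog pear owl apple]
  25. access dog: HIT. Cache (LRU->MRU): [jay ant pear owl apple dog]
  26. access owl: HIT. Cache (LRU->MRU): [jay ant pear apple dog owl]
  27. access apple: HIT. Cache (LRU->MRU): [jay ant pear dog owl apple]
Total: 19 hits, 8 misses, 2 evictions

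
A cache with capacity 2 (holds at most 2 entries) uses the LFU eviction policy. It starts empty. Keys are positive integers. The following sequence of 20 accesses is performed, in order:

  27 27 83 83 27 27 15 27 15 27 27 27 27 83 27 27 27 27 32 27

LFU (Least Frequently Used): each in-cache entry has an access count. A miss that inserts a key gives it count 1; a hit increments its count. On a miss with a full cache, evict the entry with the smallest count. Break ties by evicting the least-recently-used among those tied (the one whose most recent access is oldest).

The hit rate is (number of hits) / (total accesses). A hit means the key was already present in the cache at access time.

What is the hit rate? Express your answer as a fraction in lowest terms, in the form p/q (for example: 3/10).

LFU simulation (capacity=2):
  1. access 27: MISS. Cache: [27(c=1)]
  2. access 27: HIT, count now 2. Cache: [27(c=2)]
  3. access 83: MISS. Cache: [83(c=1) 27(c=2)]
  4. access 83: HIT, count now 2. Cache: [27(c=2) 83(c=2)]
  5. access 27: HIT, count now 3. Cache: [83(c=2) 27(c=3)]
  6. access 27: HIT, count now 4. Cache: [83(c=2) 27(c=4)]
  7. access 15: MISS, evict 83(c=2). Cache: [15(c=1) 27(c=4)]
  8. access 27: HIT, count now 5. Cache: [15(c=1) 27(c=5)]
  9. access 15: HIT, count now 2. Cache: [15(c=2) 27(c=5)]
  10. access 27: HIT, count now 6. Cache: [15(c=2) 27(c=6)]
  11. access 27: HIT, count now 7. Cache: [15(c=2) 27(c=7)]
  12. access 27: HIT, count now 8. Cache: [15(c=2) 27(c=8)]
  13. access 27: HIT, count now 9. Cache: [15(c=2) 27(c=9)]
  14. access 83: MISS, evict 15(c=2). Cache: [83(c=1) 27(c=9)]
  15. access 27: HIT, count now 10. Cache: [83(c=1) 27(c=10)]
  16. access 27: HIT, count now 11. Cache: [83(c=1) 27(c=11)]
  17. access 27: HIT, count now 12. Cache: [83(c=1) 27(c=12)]
  18. access 27: HIT, count now 13. Cache: [83(c=1) 27(c=13)]
  19. access 32: MISS, evict 83(c=1). Cache: [32(c=1) 27(c=13)]
  20. access 27: HIT, count now 14. Cache: [32(c=1) 27(c=14)]
Total: 15 hits, 5 misses, 3 evictions

Hit rate = 15/20 = 3/4

Answer: 3/4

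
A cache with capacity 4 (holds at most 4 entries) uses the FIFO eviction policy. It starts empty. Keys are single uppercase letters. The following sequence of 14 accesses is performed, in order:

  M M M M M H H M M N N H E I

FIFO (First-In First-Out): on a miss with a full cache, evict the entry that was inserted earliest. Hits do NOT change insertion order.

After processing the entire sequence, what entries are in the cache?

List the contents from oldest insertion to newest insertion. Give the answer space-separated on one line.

FIFO simulation (capacity=4):
  1. access M: MISS. Cache (old->new): [M]
  2. access M: HIT. Cache (old->new): [M]
  3. access M: HIT. Cache (old->new): [M]
  4. access M: HIT. Cache (old->new): [M]
  5. access M: HIT. Cache (old->new): [M]
  6. access H: MISS. Cache (old->new): [M H]
  7. access H: HIT. Cache (old->new): [M H]
  8. access M: HIT. Cache (old->new): [M H]
  9. access M: HIT. Cache (old->new): [M H]
  10. access N: MISS. Cache (old->new): [M H N]
  11. access N: HIT. Cache (old->new): [M H N]
  12. access H: HIT. Cache (old->new): [M H N]
  13. access E: MISS. Cache (old->new): [M H N E]
  14. access I: MISS, evict M. Cache (old->new): [H N E I]
Total: 9 hits, 5 misses, 1 evictions

Answer: H N E I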